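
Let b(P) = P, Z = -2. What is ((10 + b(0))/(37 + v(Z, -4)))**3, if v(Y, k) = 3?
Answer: 1/64 ≈ 0.015625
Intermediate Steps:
((10 + b(0))/(37 + v(Z, -4)))**3 = ((10 + 0)/(37 + 3))**3 = (10/40)**3 = (10*(1/40))**3 = (1/4)**3 = 1/64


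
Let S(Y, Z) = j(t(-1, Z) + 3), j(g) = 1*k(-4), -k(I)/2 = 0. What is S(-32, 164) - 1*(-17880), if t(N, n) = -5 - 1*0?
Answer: 17880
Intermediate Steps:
k(I) = 0 (k(I) = -2*0 = 0)
t(N, n) = -5 (t(N, n) = -5 + 0 = -5)
j(g) = 0 (j(g) = 1*0 = 0)
S(Y, Z) = 0
S(-32, 164) - 1*(-17880) = 0 - 1*(-17880) = 0 + 17880 = 17880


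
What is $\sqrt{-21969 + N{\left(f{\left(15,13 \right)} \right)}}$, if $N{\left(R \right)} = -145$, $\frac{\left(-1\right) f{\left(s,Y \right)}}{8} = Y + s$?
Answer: $i \sqrt{22114} \approx 148.71 i$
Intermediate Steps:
$f{\left(s,Y \right)} = - 8 Y - 8 s$ ($f{\left(s,Y \right)} = - 8 \left(Y + s\right) = - 8 Y - 8 s$)
$\sqrt{-21969 + N{\left(f{\left(15,13 \right)} \right)}} = \sqrt{-21969 - 145} = \sqrt{-22114} = i \sqrt{22114}$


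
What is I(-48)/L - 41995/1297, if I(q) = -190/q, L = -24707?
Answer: -24901814375/769079496 ≈ -32.379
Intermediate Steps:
I(-48)/L - 41995/1297 = -190/(-48)/(-24707) - 41995/1297 = -190*(-1/48)*(-1/24707) - 41995*1/1297 = (95/24)*(-1/24707) - 41995/1297 = -95/592968 - 41995/1297 = -24901814375/769079496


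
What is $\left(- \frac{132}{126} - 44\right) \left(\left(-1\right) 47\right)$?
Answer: $\frac{44462}{21} \approx 2117.2$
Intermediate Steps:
$\left(- \frac{132}{126} - 44\right) \left(\left(-1\right) 47\right) = \left(\left(-132\right) \frac{1}{126} - 44\right) \left(-47\right) = \left(- \frac{22}{21} - 44\right) \left(-47\right) = \left(- \frac{946}{21}\right) \left(-47\right) = \frac{44462}{21}$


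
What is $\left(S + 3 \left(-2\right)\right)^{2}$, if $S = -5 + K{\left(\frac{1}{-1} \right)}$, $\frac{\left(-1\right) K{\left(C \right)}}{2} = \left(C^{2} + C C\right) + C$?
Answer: $169$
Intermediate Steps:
$K{\left(C \right)} = - 4 C^{2} - 2 C$ ($K{\left(C \right)} = - 2 \left(\left(C^{2} + C C\right) + C\right) = - 2 \left(\left(C^{2} + C^{2}\right) + C\right) = - 2 \left(2 C^{2} + C\right) = - 2 \left(C + 2 C^{2}\right) = - 4 C^{2} - 2 C$)
$S = -7$ ($S = -5 - \frac{2 \left(1 + \frac{2}{-1}\right)}{-1} = -5 - - 2 \left(1 + 2 \left(-1\right)\right) = -5 - - 2 \left(1 - 2\right) = -5 - \left(-2\right) \left(-1\right) = -5 - 2 = -7$)
$\left(S + 3 \left(-2\right)\right)^{2} = \left(-7 + 3 \left(-2\right)\right)^{2} = \left(-7 - 6\right)^{2} = \left(-13\right)^{2} = 169$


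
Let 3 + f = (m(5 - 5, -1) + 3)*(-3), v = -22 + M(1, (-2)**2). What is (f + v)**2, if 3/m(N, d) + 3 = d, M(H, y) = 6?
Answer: 10609/16 ≈ 663.06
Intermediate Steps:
v = -16 (v = -22 + 6 = -16)
m(N, d) = 3/(-3 + d)
f = -39/4 (f = -3 + (3/(-3 - 1) + 3)*(-3) = -3 + (3/(-4) + 3)*(-3) = -3 + (3*(-1/4) + 3)*(-3) = -3 + (-3/4 + 3)*(-3) = -3 + (9/4)*(-3) = -3 - 27/4 = -39/4 ≈ -9.7500)
(f + v)**2 = (-39/4 - 16)**2 = (-103/4)**2 = 10609/16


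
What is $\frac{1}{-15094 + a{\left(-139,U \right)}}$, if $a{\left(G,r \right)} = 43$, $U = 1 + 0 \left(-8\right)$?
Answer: $- \frac{1}{15051} \approx -6.6441 \cdot 10^{-5}$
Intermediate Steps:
$U = 1$ ($U = 1 + 0 = 1$)
$\frac{1}{-15094 + a{\left(-139,U \right)}} = \frac{1}{-15094 + 43} = \frac{1}{-15051} = - \frac{1}{15051}$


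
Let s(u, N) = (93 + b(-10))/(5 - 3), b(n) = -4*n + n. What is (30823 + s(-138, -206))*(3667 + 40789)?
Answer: 1373001332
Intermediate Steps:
b(n) = -3*n
s(u, N) = 123/2 (s(u, N) = (93 - 3*(-10))/(5 - 3) = (93 + 30)/2 = 123*(½) = 123/2)
(30823 + s(-138, -206))*(3667 + 40789) = (30823 + 123/2)*(3667 + 40789) = (61769/2)*44456 = 1373001332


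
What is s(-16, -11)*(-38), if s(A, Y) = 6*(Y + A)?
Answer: 6156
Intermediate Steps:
s(A, Y) = 6*A + 6*Y (s(A, Y) = 6*(A + Y) = 6*A + 6*Y)
s(-16, -11)*(-38) = (6*(-16) + 6*(-11))*(-38) = (-96 - 66)*(-38) = -162*(-38) = 6156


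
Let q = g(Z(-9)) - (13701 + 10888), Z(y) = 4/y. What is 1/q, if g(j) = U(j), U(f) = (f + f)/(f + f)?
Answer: -1/24588 ≈ -4.0670e-5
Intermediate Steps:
U(f) = 1 (U(f) = (2*f)/((2*f)) = (2*f)*(1/(2*f)) = 1)
g(j) = 1
q = -24588 (q = 1 - (13701 + 10888) = 1 - 1*24589 = 1 - 24589 = -24588)
1/q = 1/(-24588) = -1/24588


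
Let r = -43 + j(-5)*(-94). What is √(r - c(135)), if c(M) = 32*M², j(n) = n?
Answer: I*√582773 ≈ 763.4*I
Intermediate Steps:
r = 427 (r = -43 - 5*(-94) = -43 + 470 = 427)
√(r - c(135)) = √(427 - 32*135²) = √(427 - 32*18225) = √(427 - 1*583200) = √(427 - 583200) = √(-582773) = I*√582773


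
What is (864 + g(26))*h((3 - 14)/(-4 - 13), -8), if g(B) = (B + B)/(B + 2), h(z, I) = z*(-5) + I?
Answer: -1157651/119 ≈ -9728.2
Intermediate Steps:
h(z, I) = I - 5*z (h(z, I) = -5*z + I = I - 5*z)
g(B) = 2*B/(2 + B) (g(B) = (2*B)/(2 + B) = 2*B/(2 + B))
(864 + g(26))*h((3 - 14)/(-4 - 13), -8) = (864 + 2*26/(2 + 26))*(-8 - 5*(3 - 14)/(-4 - 13)) = (864 + 2*26/28)*(-8 - (-55)/(-17)) = (864 + 2*26*(1/28))*(-8 - (-55)*(-1)/17) = (864 + 13/7)*(-8 - 5*11/17) = 6061*(-8 - 55/17)/7 = (6061/7)*(-191/17) = -1157651/119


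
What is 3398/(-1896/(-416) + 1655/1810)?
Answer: 31981976/51503 ≈ 620.97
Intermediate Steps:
3398/(-1896/(-416) + 1655/1810) = 3398/(-1896*(-1/416) + 1655*(1/1810)) = 3398/(237/52 + 331/362) = 3398/(51503/9412) = 3398*(9412/51503) = 31981976/51503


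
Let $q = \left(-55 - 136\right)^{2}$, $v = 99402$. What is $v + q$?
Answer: $135883$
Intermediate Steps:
$q = 36481$ ($q = \left(-191\right)^{2} = 36481$)
$v + q = 99402 + 36481 = 135883$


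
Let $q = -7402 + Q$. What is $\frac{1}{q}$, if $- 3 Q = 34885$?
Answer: $- \frac{3}{57091} \approx -5.2548 \cdot 10^{-5}$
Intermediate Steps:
$Q = - \frac{34885}{3}$ ($Q = \left(- \frac{1}{3}\right) 34885 = - \frac{34885}{3} \approx -11628.0$)
$q = - \frac{57091}{3}$ ($q = -7402 - \frac{34885}{3} = - \frac{57091}{3} \approx -19030.0$)
$\frac{1}{q} = \frac{1}{- \frac{57091}{3}} = - \frac{3}{57091}$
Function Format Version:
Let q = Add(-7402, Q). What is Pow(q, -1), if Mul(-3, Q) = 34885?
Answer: Rational(-3, 57091) ≈ -5.2548e-5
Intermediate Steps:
Q = Rational(-34885, 3) (Q = Mul(Rational(-1, 3), 34885) = Rational(-34885, 3) ≈ -11628.)
q = Rational(-57091, 3) (q = Add(-7402, Rational(-34885, 3)) = Rational(-57091, 3) ≈ -19030.)
Pow(q, -1) = Pow(Rational(-57091, 3), -1) = Rational(-3, 57091)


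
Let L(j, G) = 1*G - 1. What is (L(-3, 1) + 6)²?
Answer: 36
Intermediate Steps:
L(j, G) = -1 + G (L(j, G) = G - 1 = -1 + G)
(L(-3, 1) + 6)² = ((-1 + 1) + 6)² = (0 + 6)² = 6² = 36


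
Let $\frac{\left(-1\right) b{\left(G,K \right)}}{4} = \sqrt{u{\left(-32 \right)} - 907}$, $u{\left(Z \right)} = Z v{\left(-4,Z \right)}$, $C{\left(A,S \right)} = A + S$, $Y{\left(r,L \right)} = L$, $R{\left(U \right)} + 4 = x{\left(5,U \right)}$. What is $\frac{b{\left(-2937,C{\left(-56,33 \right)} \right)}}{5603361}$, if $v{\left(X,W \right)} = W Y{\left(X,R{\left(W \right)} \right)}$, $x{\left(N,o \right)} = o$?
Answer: $- \frac{4 i \sqrt{37771}}{5603361} \approx - 0.00013874 i$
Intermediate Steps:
$R{\left(U \right)} = -4 + U$
$v{\left(X,W \right)} = W \left(-4 + W\right)$
$u{\left(Z \right)} = Z^{2} \left(-4 + Z\right)$ ($u{\left(Z \right)} = Z Z \left(-4 + Z\right) = Z^{2} \left(-4 + Z\right)$)
$b{\left(G,K \right)} = - 4 i \sqrt{37771}$ ($b{\left(G,K \right)} = - 4 \sqrt{\left(-32\right)^{2} \left(-4 - 32\right) - 907} = - 4 \sqrt{1024 \left(-36\right) - 907} = - 4 \sqrt{-36864 - 907} = - 4 \sqrt{-37771} = - 4 i \sqrt{37771}$)
$\frac{b{\left(-2937,C{\left(-56,33 \right)} \right)}}{5603361} = \frac{\left(-4\right) i \sqrt{37771}}{5603361} = - 4 i \sqrt{37771} \cdot \frac{1}{5603361} = - \frac{4 i \sqrt{37771}}{5603361}$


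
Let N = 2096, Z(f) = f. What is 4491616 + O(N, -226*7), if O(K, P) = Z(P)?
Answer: 4490034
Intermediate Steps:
O(K, P) = P
4491616 + O(N, -226*7) = 4491616 - 226*7 = 4491616 - 1582 = 4490034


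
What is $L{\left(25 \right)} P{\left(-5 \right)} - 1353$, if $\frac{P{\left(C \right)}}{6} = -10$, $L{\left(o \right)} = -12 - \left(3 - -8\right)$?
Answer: $27$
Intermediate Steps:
$L{\left(o \right)} = -23$ ($L{\left(o \right)} = -12 - \left(3 + 8\right) = -12 - 11 = -23$)
$P{\left(C \right)} = -60$ ($P{\left(C \right)} = 6 \left(-10\right) = -60$)
$L{\left(25 \right)} P{\left(-5 \right)} - 1353 = \left(-23\right) \left(-60\right) - 1353 = 1380 - 1353 = 27$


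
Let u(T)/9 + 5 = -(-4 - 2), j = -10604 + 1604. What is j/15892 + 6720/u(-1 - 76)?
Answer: 8892770/11919 ≈ 746.10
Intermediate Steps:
j = -9000
u(T) = 9 (u(T) = -45 + 9*(-(-4 - 2)) = -45 + 9*(-1*(-6)) = -45 + 9*6 = -45 + 54 = 9)
j/15892 + 6720/u(-1 - 76) = -9000/15892 + 6720/9 = -9000*1/15892 + 6720*(⅑) = -2250/3973 + 2240/3 = 8892770/11919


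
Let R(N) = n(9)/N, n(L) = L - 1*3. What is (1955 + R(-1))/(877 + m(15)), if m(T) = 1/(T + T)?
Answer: 58470/26311 ≈ 2.2223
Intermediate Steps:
n(L) = -3 + L (n(L) = L - 3 = -3 + L)
R(N) = 6/N (R(N) = (-3 + 9)/N = 6/N)
m(T) = 1/(2*T)
(1955 + R(-1))/(877 + m(15)) = (1955 + 6/(-1))/(877 + (½)/15) = (1955 + 6*(-1))/(877 + (½)*(1/15)) = (1955 - 6)/(877 + 1/30) = 1949/(26311/30) = 1949*(30/26311) = 58470/26311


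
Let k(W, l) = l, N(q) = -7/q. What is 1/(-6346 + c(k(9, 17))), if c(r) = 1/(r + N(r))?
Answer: -282/1789555 ≈ -0.00015758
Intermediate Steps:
c(r) = 1/(r - 7/r)
1/(-6346 + c(k(9, 17))) = 1/(-6346 + 17/(-7 + 17²)) = 1/(-6346 + 17/(-7 + 289)) = 1/(-6346 + 17/282) = 1/(-1789555/282) = -282/1789555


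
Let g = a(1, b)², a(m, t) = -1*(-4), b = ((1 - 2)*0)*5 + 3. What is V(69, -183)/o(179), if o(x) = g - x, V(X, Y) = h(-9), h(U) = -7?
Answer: 7/163 ≈ 0.042945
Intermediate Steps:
b = 3 (b = -1*0*5 + 3 = 0*5 + 3 = 0 + 3 = 3)
a(m, t) = 4
g = 16 (g = 4² = 16)
V(X, Y) = -7
o(x) = 16 - x
V(69, -183)/o(179) = -7/(16 - 1*179) = -7/(16 - 179) = -7/(-163) = -7*(-1/163) = 7/163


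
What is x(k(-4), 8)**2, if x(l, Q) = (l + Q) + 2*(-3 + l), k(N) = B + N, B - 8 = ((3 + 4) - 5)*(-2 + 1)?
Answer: 64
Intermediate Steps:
B = 6 (B = 8 + ((3 + 4) - 5)*(-2 + 1) = 8 + (7 - 5)*(-1) = 8 + 2*(-1) = 8 - 2 = 6)
k(N) = 6 + N
x(l, Q) = -6 + Q + 3*l (x(l, Q) = (Q + l) + (-6 + 2*l) = -6 + Q + 3*l)
x(k(-4), 8)**2 = (-6 + 8 + 3*(6 - 4))**2 = (-6 + 8 + 3*2)**2 = (-6 + 8 + 6)**2 = 8**2 = 64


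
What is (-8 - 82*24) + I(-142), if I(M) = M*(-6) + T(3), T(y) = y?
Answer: -1121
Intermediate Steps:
I(M) = 3 - 6*M (I(M) = M*(-6) + 3 = -6*M + 3 = 3 - 6*M)
(-8 - 82*24) + I(-142) = (-8 - 82*24) + (3 - 6*(-142)) = (-8 - 1968) + (3 + 852) = -1976 + 855 = -1121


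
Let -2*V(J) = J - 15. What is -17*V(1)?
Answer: -119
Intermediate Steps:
V(J) = 15/2 - J/2 (V(J) = -(J - 15)/2 = -(-15 + J)/2 = 15/2 - J/2)
-17*V(1) = -17*(15/2 - 1/2*1) = -17*(15/2 - 1/2) = -17*7 = -119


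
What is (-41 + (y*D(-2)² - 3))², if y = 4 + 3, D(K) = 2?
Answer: 256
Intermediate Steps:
y = 7
(-41 + (y*D(-2)² - 3))² = (-41 + (7*2² - 3))² = (-41 + (7*4 - 3))² = (-41 + (28 - 3))² = (-41 + 25)² = (-16)² = 256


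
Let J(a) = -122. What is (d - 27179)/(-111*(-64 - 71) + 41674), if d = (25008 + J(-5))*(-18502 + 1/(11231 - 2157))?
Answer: -2089143081244/257061883 ≈ -8127.0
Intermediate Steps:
d = -2089019770121/4537 (d = (25008 - 122)*(-18502 + 1/(11231 - 2157)) = 24886*(-18502 + 1/9074) = 24886*(-167887147/9074) = -2089019770121/4537 ≈ -4.6044e+8)
(d - 27179)/(-111*(-64 - 71) + 41674) = (-2089019770121/4537 - 27179)/(-111*(-64 - 71) + 41674) = -2089143081244/(4537*(-111*(-135) + 41674)) = -2089143081244/(4537*(14985 + 41674)) = -2089143081244/4537/56659 = -2089143081244/4537*1/56659 = -2089143081244/257061883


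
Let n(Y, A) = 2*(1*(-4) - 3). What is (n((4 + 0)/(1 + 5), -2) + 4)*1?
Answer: -10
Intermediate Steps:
n(Y, A) = -14 (n(Y, A) = 2*(-4 - 3) = 2*(-7) = -14)
(n((4 + 0)/(1 + 5), -2) + 4)*1 = (-14 + 4)*1 = -10*1 = -10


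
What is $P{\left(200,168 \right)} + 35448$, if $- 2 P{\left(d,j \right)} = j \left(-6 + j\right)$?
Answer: $21840$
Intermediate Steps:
$P{\left(d,j \right)} = - \frac{j \left(-6 + j\right)}{2}$
$P{\left(200,168 \right)} + 35448 = \frac{1}{2} \cdot 168 \left(6 - 168\right) + 35448 = \frac{1}{2} \cdot 168 \left(-162\right) + 35448 = -13608 + 35448 = 21840$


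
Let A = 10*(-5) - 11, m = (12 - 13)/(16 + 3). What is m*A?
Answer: 61/19 ≈ 3.2105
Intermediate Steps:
m = -1/19 ≈ -0.052632
A = -61 (A = -50 - 11 = -61)
m*A = -1/19*(-61) = 61/19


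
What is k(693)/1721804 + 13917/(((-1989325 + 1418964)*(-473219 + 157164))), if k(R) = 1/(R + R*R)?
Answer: 1047698091297301/13570511561462278047240 ≈ 7.7204e-8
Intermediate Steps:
k(R) = 1/(R + R²)
k(693)/1721804 + 13917/(((-1989325 + 1418964)*(-473219 + 157164))) = (1/(693*(1 + 693)))/1721804 + 13917/(((-1989325 + 1418964)*(-473219 + 157164))) = ((1/693)/694)*(1/1721804) + 13917/((-570361*(-316055))) = ((1/693)*(1/694))*(1/1721804) + 13917/180265445855 = (1/480942)*(1/1721804) + 13917*(1/180265445855) = 1/828087859368 + 13917/180265445855 = 1047698091297301/13570511561462278047240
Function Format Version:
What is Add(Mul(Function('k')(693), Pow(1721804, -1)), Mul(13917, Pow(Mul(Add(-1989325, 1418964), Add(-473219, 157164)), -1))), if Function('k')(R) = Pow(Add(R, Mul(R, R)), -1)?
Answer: Rational(1047698091297301, 13570511561462278047240) ≈ 7.7204e-8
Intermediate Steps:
Function('k')(R) = Pow(Add(R, Pow(R, 2)), -1)
Add(Mul(Function('k')(693), Pow(1721804, -1)), Mul(13917, Pow(Mul(Add(-1989325, 1418964), Add(-473219, 157164)), -1))) = Add(Mul(Mul(Pow(693, -1), Pow(Add(1, 693), -1)), Pow(1721804, -1)), Mul(13917, Pow(Mul(Add(-1989325, 1418964), Add(-473219, 157164)), -1))) = Add(Mul(Mul(Rational(1, 693), Pow(694, -1)), Rational(1, 1721804)), Mul(13917, Pow(Mul(-570361, -316055), -1))) = Add(Mul(Mul(Rational(1, 693), Rational(1, 694)), Rational(1, 1721804)), Mul(13917, Pow(180265445855, -1))) = Add(Mul(Rational(1, 480942), Rational(1, 1721804)), Mul(13917, Rational(1, 180265445855))) = Add(Rational(1, 828087859368), Rational(13917, 180265445855)) = Rational(1047698091297301, 13570511561462278047240)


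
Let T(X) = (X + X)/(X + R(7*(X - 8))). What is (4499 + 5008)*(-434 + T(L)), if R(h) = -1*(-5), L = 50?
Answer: -45196278/11 ≈ -4.1088e+6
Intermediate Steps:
R(h) = 5
T(X) = 2*X/(5 + X) (T(X) = (X + X)/(X + 5) = (2*X)/(5 + X) = 2*X/(5 + X))
(4499 + 5008)*(-434 + T(L)) = (4499 + 5008)*(-434 + 2*50/(5 + 50)) = 9507*(-434 + 2*50/55) = 9507*(-434 + 2*50*(1/55)) = 9507*(-434 + 20/11) = 9507*(-4754/11) = -45196278/11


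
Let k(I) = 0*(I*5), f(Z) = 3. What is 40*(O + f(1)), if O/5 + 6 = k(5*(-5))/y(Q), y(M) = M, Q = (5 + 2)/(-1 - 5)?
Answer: -1080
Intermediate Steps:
Q = -7/6 (Q = 7/(-6) = 7*(-⅙) = -7/6 ≈ -1.1667)
k(I) = 0 (k(I) = 0*(5*I) = 0)
O = -30 (O = -30 + 5*(0/(-7/6)) = -30 + 5*(0*(-6/7)) = -30 + 5*0 = -30 + 0 = -30)
40*(O + f(1)) = 40*(-30 + 3) = 40*(-27) = -1080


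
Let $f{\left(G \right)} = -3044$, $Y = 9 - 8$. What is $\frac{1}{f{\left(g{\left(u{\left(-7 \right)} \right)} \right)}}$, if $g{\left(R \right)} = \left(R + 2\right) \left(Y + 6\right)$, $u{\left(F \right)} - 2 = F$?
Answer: $- \frac{1}{3044} \approx -0.00032852$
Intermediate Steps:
$u{\left(F \right)} = 2 + F$
$Y = 1$
$g{\left(R \right)} = 14 + 7 R$ ($g{\left(R \right)} = \left(R + 2\right) \left(1 + 6\right) = \left(2 + R\right) 7 = 14 + 7 R$)
$\frac{1}{f{\left(g{\left(u{\left(-7 \right)} \right)} \right)}} = \frac{1}{-3044} = - \frac{1}{3044}$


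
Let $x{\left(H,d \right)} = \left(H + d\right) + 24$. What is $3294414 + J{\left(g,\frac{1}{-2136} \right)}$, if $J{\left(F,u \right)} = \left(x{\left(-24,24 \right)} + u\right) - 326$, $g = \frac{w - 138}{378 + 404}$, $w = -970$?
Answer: $\frac{7036223231}{2136} \approx 3.2941 \cdot 10^{6}$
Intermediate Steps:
$g = - \frac{554}{391}$ ($g = \frac{-970 - 138}{378 + 404} = - \frac{1108}{782} = \left(-1108\right) \frac{1}{782} = - \frac{554}{391} \approx -1.4169$)
$x{\left(H,d \right)} = 24 + H + d$
$J{\left(F,u \right)} = -302 + u$ ($J{\left(F,u \right)} = \left(\left(24 - 24 + 24\right) + u\right) - 326 = \left(24 + u\right) - 326 = -302 + u$)
$3294414 + J{\left(g,\frac{1}{-2136} \right)} = 3294414 - \left(302 - \frac{1}{-2136}\right) = 3294414 - \frac{645073}{2136} = \frac{7036223231}{2136}$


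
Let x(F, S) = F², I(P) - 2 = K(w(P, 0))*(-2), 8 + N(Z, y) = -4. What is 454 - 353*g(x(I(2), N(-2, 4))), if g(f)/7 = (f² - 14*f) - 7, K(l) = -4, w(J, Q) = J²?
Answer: -21232849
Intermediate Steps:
N(Z, y) = -12 (N(Z, y) = -8 - 4 = -12)
I(P) = 10 (I(P) = 2 - 4*(-2) = 2 + 8 = 10)
g(f) = -49 - 98*f + 7*f² (g(f) = 7*((f² - 14*f) - 7) = 7*(-7 + f² - 14*f) = -49 - 98*f + 7*f²)
454 - 353*g(x(I(2), N(-2, 4))) = 454 - 353*(-49 - 98*10² + 7*(10²)²) = 454 - 353*(-49 - 98*100 + 7*100²) = 454 - 353*(-49 - 9800 + 7*10000) = 454 - 353*(-49 - 9800 + 70000) = 454 - 353*60151 = 454 - 21233303 = -21232849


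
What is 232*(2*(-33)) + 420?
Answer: -14892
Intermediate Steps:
232*(2*(-33)) + 420 = 232*(-66) + 420 = -15312 + 420 = -14892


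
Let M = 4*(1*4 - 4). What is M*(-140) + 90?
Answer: 90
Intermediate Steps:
M = 0 (M = 4*(4 - 4) = 4*0 = 0)
M*(-140) + 90 = 0*(-140) + 90 = 0 + 90 = 90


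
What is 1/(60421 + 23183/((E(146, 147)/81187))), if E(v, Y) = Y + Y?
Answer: 294/1899921995 ≈ 1.5474e-7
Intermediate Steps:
E(v, Y) = 2*Y
1/(60421 + 23183/((E(146, 147)/81187))) = 1/(60421 + 23183/(((2*147)/81187))) = 1/(60421 + 23183/((294*(1/81187)))) = 1/(60421 + 23183/(294/81187)) = 1/(60421 + 23183*(81187/294)) = 1/(60421 + 1882158221/294) = 1/(1899921995/294) = 294/1899921995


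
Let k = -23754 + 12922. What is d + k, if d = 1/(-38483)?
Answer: -416847857/38483 ≈ -10832.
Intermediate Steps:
k = -10832
d = -1/38483 ≈ -2.5986e-5
d + k = -1/38483 - 10832 = -416847857/38483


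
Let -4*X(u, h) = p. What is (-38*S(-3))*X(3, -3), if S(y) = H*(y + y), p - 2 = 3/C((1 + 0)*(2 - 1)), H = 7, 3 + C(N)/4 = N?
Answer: -5187/8 ≈ -648.38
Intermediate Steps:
C(N) = -12 + 4*N
p = 13/8 (p = 2 + 3/(-12 + 4*((1 + 0)*(2 - 1))) = 2 + 3/(-12 + 4*(1*1)) = 2 + 3/(-12 + 4*1) = 2 + 3/(-12 + 4) = 2 + 3/(-8) = 2 + 3*(-⅛) = 2 - 3/8 = 13/8 ≈ 1.6250)
X(u, h) = -13/32 (X(u, h) = -¼*13/8 = -13/32)
S(y) = 14*y (S(y) = 7*(y + y) = 7*(2*y) = 14*y)
(-38*S(-3))*X(3, -3) = -532*(-3)*(-13/32) = -38*(-42)*(-13/32) = 1596*(-13/32) = -5187/8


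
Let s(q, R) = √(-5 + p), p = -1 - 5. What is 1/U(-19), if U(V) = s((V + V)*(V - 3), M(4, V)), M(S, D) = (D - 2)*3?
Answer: -I*√11/11 ≈ -0.30151*I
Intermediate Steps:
p = -6
M(S, D) = -6 + 3*D (M(S, D) = (-2 + D)*3 = -6 + 3*D)
s(q, R) = I*√11 (s(q, R) = √(-5 - 6) = √(-11) = I*√11)
U(V) = I*√11
1/U(-19) = 1/(I*√11) = -I*√11/11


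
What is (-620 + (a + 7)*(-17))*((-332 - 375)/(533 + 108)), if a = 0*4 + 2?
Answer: 546511/641 ≈ 852.59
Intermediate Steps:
a = 2 (a = 0 + 2 = 2)
(-620 + (a + 7)*(-17))*((-332 - 375)/(533 + 108)) = (-620 + (2 + 7)*(-17))*((-332 - 375)/(533 + 108)) = (-620 + 9*(-17))*(-707/641) = (-620 - 153)*(-707*1/641) = -773*(-707/641) = 546511/641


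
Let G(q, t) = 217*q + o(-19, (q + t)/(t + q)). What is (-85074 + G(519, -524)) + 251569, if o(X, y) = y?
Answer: 279119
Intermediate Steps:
G(q, t) = 1 + 217*q (G(q, t) = 217*q + (q + t)/(t + q) = 217*q + (q + t)/(q + t) = 217*q + 1 = 1 + 217*q)
(-85074 + G(519, -524)) + 251569 = (-85074 + (1 + 217*519)) + 251569 = (-85074 + (1 + 112623)) + 251569 = (-85074 + 112624) + 251569 = 27550 + 251569 = 279119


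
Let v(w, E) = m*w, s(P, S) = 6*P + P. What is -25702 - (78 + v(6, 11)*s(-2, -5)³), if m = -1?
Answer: -42244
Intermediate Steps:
s(P, S) = 7*P
v(w, E) = -w
-25702 - (78 + v(6, 11)*s(-2, -5)³) = -25702 - (78 + (-1*6)*(7*(-2))³) = -25702 - (78 - 6*(-14)³) = -25702 - (78 - 6*(-2744)) = -25702 - (78 + 16464) = -25702 - 1*16542 = -25702 - 16542 = -42244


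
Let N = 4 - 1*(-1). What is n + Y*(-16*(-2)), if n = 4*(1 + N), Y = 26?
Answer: 856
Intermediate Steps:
N = 5 (N = 4 + 1 = 5)
n = 24 (n = 4*(1 + 5) = 4*6 = 24)
n + Y*(-16*(-2)) = 24 + 26*(-16*(-2)) = 24 + 26*32 = 24 + 832 = 856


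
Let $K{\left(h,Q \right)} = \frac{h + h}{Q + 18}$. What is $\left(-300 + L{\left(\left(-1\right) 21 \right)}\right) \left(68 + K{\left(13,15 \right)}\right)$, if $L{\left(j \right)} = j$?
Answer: $- \frac{242890}{11} \approx -22081.0$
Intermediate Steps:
$K{\left(h,Q \right)} = \frac{2 h}{18 + Q}$
$\left(-300 + L{\left(\left(-1\right) 21 \right)}\right) \left(68 + K{\left(13,15 \right)}\right) = \left(-300 - 21\right) \left(68 + 2 \cdot 13 \frac{1}{18 + 15}\right) = \left(-300 - 21\right) \left(68 + 2 \cdot 13 \cdot \frac{1}{33}\right) = - 321 \left(68 + 2 \cdot 13 \cdot \frac{1}{33}\right) = - 321 \left(68 + \frac{26}{33}\right) = \left(-321\right) \frac{2270}{33} = - \frac{242890}{11}$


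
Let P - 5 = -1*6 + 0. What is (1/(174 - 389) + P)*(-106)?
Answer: 22896/215 ≈ 106.49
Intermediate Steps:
P = -1 (P = 5 + (-1*6 + 0) = 5 + (-6 + 0) = 5 - 6 = -1)
(1/(174 - 389) + P)*(-106) = (1/(174 - 389) - 1)*(-106) = (1/(-215) - 1)*(-106) = (-1/215 - 1)*(-106) = -216/215*(-106) = 22896/215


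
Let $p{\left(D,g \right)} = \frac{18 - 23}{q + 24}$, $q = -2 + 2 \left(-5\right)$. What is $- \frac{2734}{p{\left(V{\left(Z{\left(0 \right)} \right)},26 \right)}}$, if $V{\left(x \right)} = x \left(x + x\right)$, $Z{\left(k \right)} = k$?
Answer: $\frac{32808}{5} \approx 6561.6$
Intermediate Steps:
$V{\left(x \right)} = 2 x^{2}$ ($V{\left(x \right)} = x 2 x = 2 x^{2}$)
$q = -12$ ($q = -2 - 10 = -12$)
$p{\left(D,g \right)} = - \frac{5}{12}$ ($p{\left(D,g \right)} = \frac{18 - 23}{-12 + 24} = - \frac{5}{12}$)
$- \frac{2734}{p{\left(V{\left(Z{\left(0 \right)} \right)},26 \right)}} = - \frac{2734}{- \frac{5}{12}} = \left(-2734\right) \left(- \frac{12}{5}\right) = \frac{32808}{5}$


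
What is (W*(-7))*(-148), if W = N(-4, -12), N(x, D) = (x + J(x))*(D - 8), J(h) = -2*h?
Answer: -82880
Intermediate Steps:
N(x, D) = -x*(-8 + D) (N(x, D) = (x - 2*x)*(D - 8) = (-x)*(-8 + D) = -x*(-8 + D))
W = -80 (W = -4*(8 - 1*(-12)) = -4*(8 + 12) = -4*20 = -80)
(W*(-7))*(-148) = -80*(-7)*(-148) = 560*(-148) = -82880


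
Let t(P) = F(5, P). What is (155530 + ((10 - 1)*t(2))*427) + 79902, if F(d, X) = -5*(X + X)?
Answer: 158572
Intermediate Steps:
F(d, X) = -10*X
t(P) = -10*P
(155530 + ((10 - 1)*t(2))*427) + 79902 = (155530 + ((10 - 1)*(-10*2))*427) + 79902 = (155530 + (9*(-20))*427) + 79902 = (155530 - 180*427) + 79902 = (155530 - 76860) + 79902 = 78670 + 79902 = 158572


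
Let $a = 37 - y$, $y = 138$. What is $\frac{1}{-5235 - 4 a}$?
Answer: $- \frac{1}{4831} \approx -0.000207$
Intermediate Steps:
$a = -101$ ($a = 37 - 138 = -101$)
$\frac{1}{-5235 - 4 a} = \frac{1}{-5235 - -404} = \frac{1}{-5235 + 404} = \frac{1}{-4831} = - \frac{1}{4831}$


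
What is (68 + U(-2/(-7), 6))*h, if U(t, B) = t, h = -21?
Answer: -1434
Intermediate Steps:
(68 + U(-2/(-7), 6))*h = (68 - 2/(-7))*(-21) = (68 - 2*(-⅐))*(-21) = (68 + 2/7)*(-21) = (478/7)*(-21) = -1434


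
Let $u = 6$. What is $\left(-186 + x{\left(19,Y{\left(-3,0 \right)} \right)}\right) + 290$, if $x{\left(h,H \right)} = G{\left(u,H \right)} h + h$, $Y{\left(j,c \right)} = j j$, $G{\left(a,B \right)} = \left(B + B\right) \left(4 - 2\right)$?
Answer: $807$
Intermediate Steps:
$G{\left(a,B \right)} = 4 B$ ($G{\left(a,B \right)} = 2 B 2 = 4 B$)
$Y{\left(j,c \right)} = j^{2}$
$x{\left(h,H \right)} = h + 4 H h$ ($x{\left(h,H \right)} = 4 H h + h = h + 4 H h$)
$\left(-186 + x{\left(19,Y{\left(-3,0 \right)} \right)}\right) + 290 = \left(-186 + 19 \left(1 + 4 \left(-3\right)^{2}\right)\right) + 290 = \left(-186 + 19 \left(1 + 4 \cdot 9\right)\right) + 290 = \left(-186 + 19 \left(1 + 36\right)\right) + 290 = \left(-186 + 19 \cdot 37\right) + 290 = \left(-186 + 703\right) + 290 = 517 + 290 = 807$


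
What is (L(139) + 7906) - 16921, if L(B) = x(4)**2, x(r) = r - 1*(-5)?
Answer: -8934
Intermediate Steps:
x(r) = 5 + r (x(r) = r + 5 = 5 + r)
L(B) = 81 (L(B) = (5 + 4)**2 = 9**2 = 81)
(L(139) + 7906) - 16921 = (81 + 7906) - 16921 = 7987 - 16921 = -8934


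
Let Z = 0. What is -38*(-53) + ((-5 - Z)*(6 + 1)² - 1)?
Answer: 1768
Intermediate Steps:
-38*(-53) + ((-5 - Z)*(6 + 1)² - 1) = -38*(-53) + ((-5 - 1*0)*(6 + 1)² - 1) = 2014 + ((-5 + 0)*7² - 1) = 2014 + (-5*49 - 1) = 2014 + (-245 - 1) = 2014 - 246 = 1768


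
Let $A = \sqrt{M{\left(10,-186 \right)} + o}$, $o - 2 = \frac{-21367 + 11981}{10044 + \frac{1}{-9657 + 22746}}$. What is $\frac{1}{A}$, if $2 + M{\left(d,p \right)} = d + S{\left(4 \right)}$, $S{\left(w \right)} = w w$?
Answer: $\frac{\sqrt{108303610452196874}}{1647630244} \approx 0.19974$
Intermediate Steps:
$S{\left(w \right)} = w^{2}$
$M{\left(d,p \right)} = 14 + d$ ($M{\left(d,p \right)} = -2 + \left(d + 4^{2}\right) = -2 + \left(d + 16\right) = -2 + \left(16 + d\right) = 14 + d$)
$o = \frac{140078480}{131465917}$ ($o = 2 + \frac{-21367 + 11981}{10044 + \frac{1}{-9657 + 22746}} = 2 - \frac{9386}{10044 + \frac{1}{13089}} = 2 - \frac{9386}{\frac{131465917}{13089}} = 2 - \frac{122853354}{131465917} = \frac{140078480}{131465917} \approx 1.0655$)
$A = \frac{2 \sqrt{108303610452196874}}{131465917}$ ($A = \sqrt{\left(14 + 10\right) + \frac{140078480}{131465917}} = \sqrt{24 + \frac{140078480}{131465917}} = \sqrt{\frac{3295260488}{131465917}} = \frac{2 \sqrt{108303610452196874}}{131465917} \approx 5.0065$)
$\frac{1}{A} = \frac{1}{\frac{2}{131465917} \sqrt{108303610452196874}} = \frac{\sqrt{108303610452196874}}{1647630244}$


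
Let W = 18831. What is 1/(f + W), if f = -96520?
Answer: -1/77689 ≈ -1.2872e-5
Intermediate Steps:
1/(f + W) = 1/(-96520 + 18831) = 1/(-77689) = -1/77689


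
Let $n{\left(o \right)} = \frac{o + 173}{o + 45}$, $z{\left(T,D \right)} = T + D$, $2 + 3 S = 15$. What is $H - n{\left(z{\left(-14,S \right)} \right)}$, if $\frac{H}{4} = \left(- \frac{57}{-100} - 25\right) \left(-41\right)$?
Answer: $\frac{5302514}{1325} \approx 4001.9$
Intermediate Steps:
$S = \frac{13}{3}$ ($S = - \frac{2}{3} + \frac{1}{3} \cdot 15 = - \frac{2}{3} + 5 = \frac{13}{3} \approx 4.3333$)
$H = \frac{100163}{25}$ ($H = 4 \left(- \frac{57}{-100} - 25\right) \left(-41\right) = 4 \left(\left(-57\right) \left(- \frac{1}{100}\right) - 25\right) \left(-41\right) = 4 \left(\frac{57}{100} - 25\right) \left(-41\right) = 4 \left(\left(- \frac{2443}{100}\right) \left(-41\right)\right) = 4 \cdot \frac{100163}{100} = \frac{100163}{25} \approx 4006.5$)
$z{\left(T,D \right)} = D + T$
$n{\left(o \right)} = \frac{173 + o}{45 + o}$
$H - n{\left(z{\left(-14,S \right)} \right)} = \frac{100163}{25} - \frac{173 + \left(\frac{13}{3} - 14\right)}{45 + \left(\frac{13}{3} - 14\right)} = \frac{100163}{25} - \frac{173 - \frac{29}{3}}{45 - \frac{29}{3}} = \frac{100163}{25} - \frac{1}{\frac{106}{3}} \cdot \frac{490}{3} = \frac{100163}{25} - \frac{3}{106} \cdot \frac{490}{3} = \frac{100163}{25} - \frac{245}{53} = \frac{5302514}{1325}$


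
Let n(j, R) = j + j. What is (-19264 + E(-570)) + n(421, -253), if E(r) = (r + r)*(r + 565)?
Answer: -12722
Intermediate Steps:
n(j, R) = 2*j
E(r) = 2*r*(565 + r) (E(r) = (2*r)*(565 + r) = 2*r*(565 + r))
(-19264 + E(-570)) + n(421, -253) = (-19264 + 2*(-570)*(565 - 570)) + 2*421 = (-19264 + 2*(-570)*(-5)) + 842 = (-19264 + 5700) + 842 = -13564 + 842 = -12722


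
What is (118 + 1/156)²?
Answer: 338891281/24336 ≈ 13926.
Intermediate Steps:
(118 + 1/156)² = (18409/156)² = 338891281/24336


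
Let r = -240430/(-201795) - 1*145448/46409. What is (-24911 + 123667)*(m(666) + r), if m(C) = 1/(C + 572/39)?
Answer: -33326665642071914/173850388041 ≈ -1.9170e+5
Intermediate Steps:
r = -330773878/170274621 (r = -240430*(-1/201795) - 145448*1/46409 = 48086/40359 - 145448/46409 = -330773878/170274621 ≈ -1.9426)
m(C) = 1/(44/3 + C) (m(C) = 1/(C + 572*(1/39)) = 1/(C + 44/3) = 1/(44/3 + C))
(-24911 + 123667)*(m(666) + r) = (-24911 + 123667)*(3/(44 + 3*666) - 330773878/170274621) = 98756*(3/(44 + 1998) - 330773878/170274621) = 98756*(3/2042 - 330773878/170274621) = 98756*(-674929435013/347700776082) = -33326665642071914/173850388041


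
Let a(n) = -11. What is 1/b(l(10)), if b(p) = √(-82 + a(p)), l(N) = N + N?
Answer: -I*√93/93 ≈ -0.1037*I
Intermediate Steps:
l(N) = 2*N
b(p) = I*√93 (b(p) = √(-82 - 11) = √(-93) = I*√93)
1/b(l(10)) = 1/(I*√93) = -I*√93/93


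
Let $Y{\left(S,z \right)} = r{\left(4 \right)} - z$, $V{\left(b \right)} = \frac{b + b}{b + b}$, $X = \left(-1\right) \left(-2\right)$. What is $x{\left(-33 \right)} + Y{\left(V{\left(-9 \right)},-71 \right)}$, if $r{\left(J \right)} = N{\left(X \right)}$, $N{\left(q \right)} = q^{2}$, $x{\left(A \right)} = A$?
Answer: $42$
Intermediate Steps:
$X = 2$
$r{\left(J \right)} = 4$ ($r{\left(J \right)} = 2^{2} = 4$)
$V{\left(b \right)} = 1$ ($V{\left(b \right)} = \frac{2 b}{2 b} = 2 b \frac{1}{2 b} = 1$)
$Y{\left(S,z \right)} = 4 - z$
$x{\left(-33 \right)} + Y{\left(V{\left(-9 \right)},-71 \right)} = -33 + \left(4 - -71\right) = -33 + \left(4 + 71\right) = -33 + 75 = 42$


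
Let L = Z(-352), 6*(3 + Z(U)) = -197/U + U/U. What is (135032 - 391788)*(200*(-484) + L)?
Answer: 4374424441381/176 ≈ 2.4855e+10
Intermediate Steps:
Z(U) = -17/6 - 197/(6*U) (Z(U) = -3 + (-197/U + U/U)/6 = -3 + (-197/U + 1)/6 = -3 + (1 - 197/U)/6 = -3 + (⅙ - 197/(6*U)) = -17/6 - 197/(6*U))
L = -1929/704 (L = (⅙)*(-197 - 17*(-352))/(-352) = (⅙)*(-1/352)*(-197 + 5984) = (⅙)*(-1/352)*5787 = -1929/704 ≈ -2.7401)
(135032 - 391788)*(200*(-484) + L) = (135032 - 391788)*(200*(-484) - 1929/704) = -256756*(-96800 - 1929/704) = -256756*(-68149129/704) = 4374424441381/176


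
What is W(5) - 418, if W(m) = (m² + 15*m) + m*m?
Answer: -293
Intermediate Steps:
W(m) = 2*m² + 15*m (W(m) = (m² + 15*m) + m² = 2*m² + 15*m)
W(5) - 418 = 5*(15 + 2*5) - 418 = 5*(15 + 10) - 418 = 5*25 - 418 = 125 - 418 = -293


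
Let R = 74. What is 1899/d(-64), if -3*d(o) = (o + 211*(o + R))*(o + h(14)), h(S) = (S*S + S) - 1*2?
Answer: -211/10912 ≈ -0.019337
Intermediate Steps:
h(S) = -2 + S + S² (h(S) = (S² + S) - 2 = (S + S²) - 2 = -2 + S + S²)
d(o) = -(208 + o)*(15614 + 212*o)/3 (d(o) = -(o + 211*(o + 74))*(o + (-2 + 14 + 14²))/3 = -(o + 211*(74 + o))*(o + (-2 + 14 + 196))/3 = -(o + (15614 + 211*o))*(o + 208)/3 = -(15614 + 212*o)*(208 + o)/3 = -(208 + o)*(15614 + 212*o)/3)
1899/d(-64) = 1899/(-3247712/3 - 59710/3*(-64) - 212/3*(-64)²) = 1899/(-3247712/3 + 3821440/3 - 212/3*4096) = 1899/(-3247712/3 + 3821440/3 - 868352/3) = 1899/(-98208) = 1899*(-1/98208) = -211/10912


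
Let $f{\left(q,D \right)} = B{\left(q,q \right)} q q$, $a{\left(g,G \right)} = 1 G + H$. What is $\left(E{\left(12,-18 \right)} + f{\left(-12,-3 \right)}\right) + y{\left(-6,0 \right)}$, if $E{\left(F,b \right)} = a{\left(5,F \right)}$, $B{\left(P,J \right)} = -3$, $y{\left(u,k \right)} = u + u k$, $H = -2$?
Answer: $-428$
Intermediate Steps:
$y{\left(u,k \right)} = u + k u$
$a{\left(g,G \right)} = -2 + G$ ($a{\left(g,G \right)} = 1 G - 2 = G - 2 = -2 + G$)
$E{\left(F,b \right)} = -2 + F$
$f{\left(q,D \right)} = - 3 q^{2}$ ($f{\left(q,D \right)} = - 3 q q = - 3 q^{2}$)
$\left(E{\left(12,-18 \right)} + f{\left(-12,-3 \right)}\right) + y{\left(-6,0 \right)} = \left(\left(-2 + 12\right) - 3 \left(-12\right)^{2}\right) - 6 \left(1 + 0\right) = \left(10 - 432\right) - 6 = -422 - 6 = -428$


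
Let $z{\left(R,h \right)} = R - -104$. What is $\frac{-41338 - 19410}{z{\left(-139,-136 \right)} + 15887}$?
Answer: $- \frac{15187}{3963} \approx -3.8322$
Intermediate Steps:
$z{\left(R,h \right)} = 104 + R$ ($z{\left(R,h \right)} = R + 104 = 104 + R$)
$\frac{-41338 - 19410}{z{\left(-139,-136 \right)} + 15887} = \frac{-41338 - 19410}{\left(104 - 139\right) + 15887} = - \frac{60748}{-35 + 15887} = - \frac{60748}{15852} = \left(-60748\right) \frac{1}{15852} = - \frac{15187}{3963}$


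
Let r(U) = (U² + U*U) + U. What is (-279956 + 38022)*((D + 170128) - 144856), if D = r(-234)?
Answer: -32552219700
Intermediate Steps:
r(U) = U + 2*U² (r(U) = (U² + U²) + U = 2*U² + U = U + 2*U²)
D = 109278 (D = -234*(1 + 2*(-234)) = -234*(1 - 468) = -234*(-467) = 109278)
(-279956 + 38022)*((D + 170128) - 144856) = (-279956 + 38022)*((109278 + 170128) - 144856) = -241934*(279406 - 144856) = -241934*134550 = -32552219700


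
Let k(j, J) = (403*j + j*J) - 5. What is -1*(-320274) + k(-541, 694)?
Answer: -273208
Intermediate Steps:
k(j, J) = -5 + 403*j + J*j (k(j, J) = (403*j + J*j) - 5 = -5 + 403*j + J*j)
-1*(-320274) + k(-541, 694) = -1*(-320274) + (-5 + 403*(-541) + 694*(-541)) = 320274 + (-5 - 218023 - 375454) = 320274 - 593482 = -273208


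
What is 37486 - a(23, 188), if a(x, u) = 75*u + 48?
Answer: 23338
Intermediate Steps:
a(x, u) = 48 + 75*u
37486 - a(23, 188) = 37486 - (48 + 75*188) = 37486 - (48 + 14100) = 37486 - 1*14148 = 37486 - 14148 = 23338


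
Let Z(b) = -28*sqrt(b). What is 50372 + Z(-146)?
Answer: 50372 - 28*I*sqrt(146) ≈ 50372.0 - 338.33*I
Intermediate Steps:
50372 + Z(-146) = 50372 - 28*I*sqrt(146)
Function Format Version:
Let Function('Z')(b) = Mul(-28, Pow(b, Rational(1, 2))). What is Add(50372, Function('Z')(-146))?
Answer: Add(50372, Mul(-28, I, Pow(146, Rational(1, 2)))) ≈ Add(50372., Mul(-338.33, I))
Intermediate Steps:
Add(50372, Function('Z')(-146)) = Add(50372, Mul(-28, Pow(-146, Rational(1, 2)))) = Add(50372, Mul(-28, Mul(I, Pow(146, Rational(1, 2))))) = Add(50372, Mul(-28, I, Pow(146, Rational(1, 2))))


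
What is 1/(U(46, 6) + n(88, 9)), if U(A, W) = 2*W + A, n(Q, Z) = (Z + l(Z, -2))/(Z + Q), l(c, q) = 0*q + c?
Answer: 97/5644 ≈ 0.017186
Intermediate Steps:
l(c, q) = c (l(c, q) = 0 + c = c)
n(Q, Z) = 2*Z/(Q + Z) (n(Q, Z) = (Z + Z)/(Z + Q) = (2*Z)/(Q + Z) = 2*Z/(Q + Z))
U(A, W) = A + 2*W
1/(U(46, 6) + n(88, 9)) = 1/((46 + 2*6) + 2*9/(88 + 9)) = 1/((46 + 12) + 2*9/97) = 1/(58 + 2*9*(1/97)) = 1/(58 + 18/97) = 1/(5644/97) = 97/5644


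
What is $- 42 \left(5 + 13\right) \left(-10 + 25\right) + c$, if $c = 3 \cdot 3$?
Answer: $-11331$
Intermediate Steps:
$c = 9$
$- 42 \left(5 + 13\right) \left(-10 + 25\right) + c = - 42 \left(5 + 13\right) \left(-10 + 25\right) + 9 = - 42 \cdot 18 \cdot 15 + 9 = \left(-42\right) 270 + 9 = -11340 + 9 = -11331$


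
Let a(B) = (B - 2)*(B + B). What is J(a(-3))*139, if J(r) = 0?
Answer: 0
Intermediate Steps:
a(B) = 2*B*(-2 + B) (a(B) = (-2 + B)*(2*B) = 2*B*(-2 + B))
J(a(-3))*139 = 0*139 = 0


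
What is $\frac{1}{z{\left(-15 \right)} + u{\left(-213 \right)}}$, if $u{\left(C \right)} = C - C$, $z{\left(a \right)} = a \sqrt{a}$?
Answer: $\frac{i \sqrt{15}}{225} \approx 0.017213 i$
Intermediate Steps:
$z{\left(a \right)} = a^{\frac{3}{2}}$
$u{\left(C \right)} = 0$
$\frac{1}{z{\left(-15 \right)} + u{\left(-213 \right)}} = \frac{1}{\left(-15\right)^{\frac{3}{2}} + 0} = \frac{1}{- 15 i \sqrt{15} + 0} = \frac{1}{\left(-15\right) i \sqrt{15}} = \frac{i \sqrt{15}}{225}$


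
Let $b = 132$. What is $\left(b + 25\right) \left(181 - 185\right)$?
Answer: $-628$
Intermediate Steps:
$\left(b + 25\right) \left(181 - 185\right) = \left(132 + 25\right) \left(181 - 185\right) = 157 \left(181 - 185\right) = 157 \left(-4\right) = -628$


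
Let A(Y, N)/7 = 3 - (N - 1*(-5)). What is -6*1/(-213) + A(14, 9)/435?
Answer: -4597/30885 ≈ -0.14884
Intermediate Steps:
A(Y, N) = -14 - 7*N (A(Y, N) = 7*(3 - (N - 1*(-5))) = 7*(3 - (N + 5)) = 7*(3 - (5 + N)) = 7*(3 + (-5 - N)) = 7*(-2 - N) = -14 - 7*N)
-6*1/(-213) + A(14, 9)/435 = -6*1/(-213) + (-14 - 7*9)/435 = -6*(-1/213) + (-14 - 63)*(1/435) = 2/71 - 77*1/435 = 2/71 - 77/435 = -4597/30885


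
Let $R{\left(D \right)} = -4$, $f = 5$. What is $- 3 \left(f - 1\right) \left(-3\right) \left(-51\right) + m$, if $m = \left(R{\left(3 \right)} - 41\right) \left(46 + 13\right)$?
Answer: $-4491$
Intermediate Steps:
$m = -2655$ ($m = \left(-4 - 41\right) \left(46 + 13\right) = \left(-45\right) 59 = -2655$)
$- 3 \left(f - 1\right) \left(-3\right) \left(-51\right) + m = - 3 \left(5 - 1\right) \left(-3\right) \left(-51\right) - 2655 = - 3 \cdot 4 \left(-3\right) \left(-51\right) - 2655 = \left(-3\right) \left(-12\right) \left(-51\right) - 2655 = 36 \left(-51\right) - 2655 = -1836 - 2655 = -4491$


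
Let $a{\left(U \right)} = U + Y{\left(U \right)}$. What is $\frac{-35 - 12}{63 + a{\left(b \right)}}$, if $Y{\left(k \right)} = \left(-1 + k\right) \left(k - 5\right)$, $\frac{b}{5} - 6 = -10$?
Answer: $- \frac{47}{568} \approx -0.082747$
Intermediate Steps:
$b = -20$ ($b = 30 + 5 \left(-10\right) = 30 - 50 = -20$)
$Y{\left(k \right)} = \left(-1 + k\right) \left(-5 + k\right)$
$a{\left(U \right)} = 5 + U^{2} - 5 U$ ($a{\left(U \right)} = U + \left(5 + U^{2} - 6 U\right) = 5 + U^{2} - 5 U$)
$\frac{-35 - 12}{63 + a{\left(b \right)}} = \frac{-35 - 12}{63 + \left(5 + \left(-20\right)^{2} - -100\right)} = - \frac{47}{63 + \left(5 + 400 + 100\right)} = - \frac{47}{63 + 505} = - \frac{47}{568}$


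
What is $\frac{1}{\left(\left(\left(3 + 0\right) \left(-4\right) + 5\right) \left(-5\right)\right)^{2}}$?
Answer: $\frac{1}{1225} \approx 0.00081633$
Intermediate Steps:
$\frac{1}{\left(\left(\left(3 + 0\right) \left(-4\right) + 5\right) \left(-5\right)\right)^{2}} = \frac{1}{\left(\left(3 \left(-4\right) + 5\right) \left(-5\right)\right)^{2}} = \frac{1}{\left(\left(-12 + 5\right) \left(-5\right)\right)^{2}} = \frac{1}{\left(\left(-7\right) \left(-5\right)\right)^{2}} = \frac{1}{35^{2}} = \frac{1}{1225}$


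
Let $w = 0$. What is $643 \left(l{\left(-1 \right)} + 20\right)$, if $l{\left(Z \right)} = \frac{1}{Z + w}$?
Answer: $12217$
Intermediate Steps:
$l{\left(Z \right)} = \frac{1}{Z}$ ($l{\left(Z \right)} = \frac{1}{Z + 0} = \frac{1}{Z}$)
$643 \left(l{\left(-1 \right)} + 20\right) = 643 \left(\frac{1}{-1} + 20\right) = 643 \left(-1 + 20\right) = 643 \cdot 19 = 12217$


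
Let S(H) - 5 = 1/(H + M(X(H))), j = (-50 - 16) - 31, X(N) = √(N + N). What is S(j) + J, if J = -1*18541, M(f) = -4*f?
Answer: (-74144*√194 + 1797993*I)/(-97*I + 4*√194) ≈ -18536.0 + 0.0044518*I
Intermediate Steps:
X(N) = √2*√N (X(N) = √(2*N) = √2*√N)
j = -97 (j = -66 - 31 = -97)
S(H) = 5 + 1/(H - 4*√2*√H)
J = -18541
S(j) + J = (-1 - 5*(-97) + 20*√2*√(-97))/(-1*(-97) + 4*√2*√(-97)) - 18541 = (-1 + 485 + 20*√2*(I*√97))/(97 + 4*√2*(I*√97)) - 18541 = (-1 + 485 + 20*I*√194)/(97 + 4*I*√194) - 18541 = (484 + 20*I*√194)/(97 + 4*I*√194) - 18541 = -18541 + (484 + 20*I*√194)/(97 + 4*I*√194)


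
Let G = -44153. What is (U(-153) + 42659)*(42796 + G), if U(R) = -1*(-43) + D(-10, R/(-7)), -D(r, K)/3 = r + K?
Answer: -405288405/7 ≈ -5.7898e+7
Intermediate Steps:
D(r, K) = -3*K - 3*r (D(r, K) = -3*(r + K) = -3*(K + r) = -3*K - 3*r)
U(R) = 73 + 3*R/7 (U(R) = -1*(-43) + (-3*R/(-7) - 3*(-10)) = 43 + (-3*R*(-1)/7 + 30) = 43 + (-(-3)*R/7 + 30) = 43 + (3*R/7 + 30) = 43 + (30 + 3*R/7) = 73 + 3*R/7)
(U(-153) + 42659)*(42796 + G) = ((73 + (3/7)*(-153)) + 42659)*(42796 - 44153) = ((73 - 459/7) + 42659)*(-1357) = (52/7 + 42659)*(-1357) = (298665/7)*(-1357) = -405288405/7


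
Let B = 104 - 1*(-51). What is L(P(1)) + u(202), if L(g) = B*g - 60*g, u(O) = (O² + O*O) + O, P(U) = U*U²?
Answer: 81905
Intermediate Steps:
P(U) = U³
u(O) = O + 2*O² (u(O) = (O² + O²) + O = 2*O² + O = O + 2*O²)
B = 155 (B = 104 + 51 = 155)
L(g) = 95*g (L(g) = 155*g - 60*g = 95*g)
L(P(1)) + u(202) = 95*1³ + 202*(1 + 2*202) = 95*1 + 202*(1 + 404) = 95 + 202*405 = 95 + 81810 = 81905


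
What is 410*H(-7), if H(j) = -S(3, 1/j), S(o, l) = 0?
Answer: 0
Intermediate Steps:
H(j) = 0 (H(j) = -1*0 = 0)
410*H(-7) = 410*0 = 0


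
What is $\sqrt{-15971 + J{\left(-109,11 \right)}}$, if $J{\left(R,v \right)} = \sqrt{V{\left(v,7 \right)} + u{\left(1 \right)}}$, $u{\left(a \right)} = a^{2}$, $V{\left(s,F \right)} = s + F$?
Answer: $\sqrt{-15971 + \sqrt{19}} \approx 126.36 i$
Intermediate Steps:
$V{\left(s,F \right)} = F + s$
$J{\left(R,v \right)} = \sqrt{8 + v}$ ($J{\left(R,v \right)} = \sqrt{\left(7 + v\right) + 1^{2}} = \sqrt{\left(7 + v\right) + 1} = \sqrt{8 + v}$)
$\sqrt{-15971 + J{\left(-109,11 \right)}} = \sqrt{-15971 + \sqrt{8 + 11}} = \sqrt{-15971 + \sqrt{19}}$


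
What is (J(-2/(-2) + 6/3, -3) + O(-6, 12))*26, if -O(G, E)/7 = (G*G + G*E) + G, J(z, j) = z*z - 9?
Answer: 7644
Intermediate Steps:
J(z, j) = -9 + z**2 (J(z, j) = z**2 - 9 = -9 + z**2)
O(G, E) = -7*G - 7*G**2 - 7*E*G (O(G, E) = -7*((G*G + G*E) + G) = -7*((G**2 + E*G) + G) = -7*(G + G**2 + E*G) = -7*G - 7*G**2 - 7*E*G)
(J(-2/(-2) + 6/3, -3) + O(-6, 12))*26 = ((-9 + (-2/(-2) + 6/3)**2) - 7*(-6)*(1 + 12 - 6))*26 = ((-9 + (-2*(-1/2) + 6*(1/3))**2) - 7*(-6)*7)*26 = ((-9 + (1 + 2)**2) + 294)*26 = ((-9 + 3**2) + 294)*26 = ((-9 + 9) + 294)*26 = (0 + 294)*26 = 294*26 = 7644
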